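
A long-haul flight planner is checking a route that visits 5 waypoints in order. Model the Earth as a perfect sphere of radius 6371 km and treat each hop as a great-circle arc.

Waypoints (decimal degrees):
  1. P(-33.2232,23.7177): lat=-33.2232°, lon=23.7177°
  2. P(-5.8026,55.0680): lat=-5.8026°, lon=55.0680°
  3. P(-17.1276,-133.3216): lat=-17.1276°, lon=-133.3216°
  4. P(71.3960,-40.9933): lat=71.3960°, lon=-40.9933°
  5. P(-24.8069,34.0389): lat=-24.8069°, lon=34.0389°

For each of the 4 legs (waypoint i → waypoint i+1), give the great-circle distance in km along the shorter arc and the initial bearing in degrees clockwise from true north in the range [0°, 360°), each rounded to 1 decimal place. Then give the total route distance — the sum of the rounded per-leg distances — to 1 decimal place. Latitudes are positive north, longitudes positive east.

Leg 1: dist=4446.8 km, bearing=53.6°
Leg 2: dist=17303.8 km, bearing=160.3°
Leg 3: dist=11892.0 km, bearing=19.5°
Leg 4: dist=12101.9 km, bearing=112.1°
Total: 45744.5 km

Leg 1: φ1=-0.5798542, φ2=-0.1012745, Δφ=0.4785798, Δλ=0.5471660 rad; a=sin²(Δφ/2)+cosφ1·cosφ2·sin²(Δλ/2)=0.1169287624; c=2·atan2(√a, √(1-a))=0.697979176; dist=6371·c=4446.825 ≈ 4446.8 km; running total=4446.8 km
Leg 1 bearing: y=sinΔλ·cosφ2=0.51760325, x=cosφ1·sinφ2-sinφ1·cosφ2·cosΔλ=0.38093646; θ=atan2(y, x)=53.6483° ≈ 53.6°
Leg 2: φ1=-0.1012745, φ2=-0.2989330, Δφ=-0.1976585, Δλ=-3.2880188 rad; a=sin²(Δφ/2)+cosφ1·cosφ2·sin²(Δλ/2)=0.9554029952; c=2·atan2(√a, √(1-a))=2.716028535; dist=6371·c=17303.818 ≈ 17303.8 km; running total=21750.6 km
Leg 2 bearing: y=sinΔλ·cosφ2=0.13943282, x=cosφ1·sinφ2-sinφ1·cosφ2·cosΔλ=-0.38857552; θ=atan2(y, x)=160.2605° ≈ 160.3°
Leg 3: φ1=-0.2989330, φ2=1.2460953, Δφ=1.5450283, Δλ=1.6114328 rad; a=sin²(Δφ/2)+cosφ1·cosφ2·sin²(Δλ/2)=0.6457488187; c=2·atan2(√a, √(1-a))=1.866588422; dist=6371·c=11892.035 ≈ 11892.0 km; running total=33642.6 km
Leg 3 bearing: y=sinΔλ·cosφ2=0.31876210, x=cosφ1·sinφ2-sinφ1·cosφ2·cosΔλ=0.90189791; θ=atan2(y, x)=19.4652° ≈ 19.5°
Leg 4: φ1=1.2460953, φ2=-0.4329621, Δφ=-1.6790574, Δλ=1.3095589 rad; a=sin²(Δφ/2)+cosφ1·cosφ2·sin²(Δλ/2)=0.6614220080; c=2·atan2(√a, √(1-a))=1.899529203; dist=6371·c=12101.901 ≈ 12101.9 km; running total=45744.5 km
Leg 4 bearing: y=sinΔλ·cosφ2=0.87692881, x=cosφ1·sinφ2-sinφ1·cosφ2·cosΔλ=-0.35604439; θ=atan2(y, x)=112.0978° ≈ 112.1°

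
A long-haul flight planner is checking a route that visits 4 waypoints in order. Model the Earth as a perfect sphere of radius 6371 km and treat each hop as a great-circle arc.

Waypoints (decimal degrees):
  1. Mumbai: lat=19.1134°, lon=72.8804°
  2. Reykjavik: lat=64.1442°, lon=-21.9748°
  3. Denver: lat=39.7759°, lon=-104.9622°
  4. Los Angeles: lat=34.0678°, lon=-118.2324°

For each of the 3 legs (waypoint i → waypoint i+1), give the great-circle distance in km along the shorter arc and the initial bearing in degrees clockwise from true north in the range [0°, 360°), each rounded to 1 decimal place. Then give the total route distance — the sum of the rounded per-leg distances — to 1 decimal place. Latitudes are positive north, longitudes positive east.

Leg 1: dist=8333.3 km, bearing=333.3°
Leg 2: dist=5774.1 km, bearing=284.3°
Leg 3: dist=1337.6 km, bearing=245.8°
Total: 15445.0 km

Leg 1: φ1=0.3335918, φ2=1.1195275, Δφ=0.7859357, Δλ=-1.6555356 rad; a=sin²(Δφ/2)+cosφ1·cosφ2·sin²(Δλ/2)=0.3701079709; c=2·atan2(√a, √(1-a))=1.307997750; dist=6371·c=8333.254 ≈ 8333.3 km; running total=8333.3 km
Leg 1 bearing: y=sinΔλ·cosφ2=-0.43454286, x=cosφ1·sinφ2-sinφ1·cosφ2·cosΔλ=0.86237158; θ=atan2(y, x)=-26.7432° <0 so +360° → 333.2568° ≈ 333.3°
Leg 2: φ1=1.1195275, φ2=0.6942204, Δφ=-0.4253071, Δλ=-1.4484034 rad; a=sin²(Δφ/2)+cosφ1·cosφ2·sin²(Δλ/2)=0.1916696788; c=2·atan2(√a, √(1-a))=0.906302621; dist=6371·c=5774.054 ≈ 5774.1 km; running total=14107.4 km
Leg 2 bearing: y=sinΔλ·cosφ2=-0.76280341, x=cosφ1·sinφ2-sinφ1·cosφ2·cosΔλ=0.19457803; θ=atan2(y, x)=-75.6900° <0 so +360° → 284.3100° ≈ 284.3°
Leg 3: φ1=0.6942204, φ2=0.5945953, Δφ=-0.0996251, Δλ=-0.2316087 rad; a=sin²(Δφ/2)+cosφ1·cosφ2·sin²(Δλ/2)=0.0109790307; c=2·atan2(√a, √(1-a))=0.209947111; dist=6371·c=1337.573 ≈ 1337.6 km; running total=15445.0 km
Leg 3 bearing: y=sinΔλ·cosφ2=-0.19014820, x=cosφ1·sinφ2-sinφ1·cosφ2·cosΔλ=-0.08530901; θ=atan2(y, x)=-114.1631° <0 so +360° → 245.8369° ≈ 245.8°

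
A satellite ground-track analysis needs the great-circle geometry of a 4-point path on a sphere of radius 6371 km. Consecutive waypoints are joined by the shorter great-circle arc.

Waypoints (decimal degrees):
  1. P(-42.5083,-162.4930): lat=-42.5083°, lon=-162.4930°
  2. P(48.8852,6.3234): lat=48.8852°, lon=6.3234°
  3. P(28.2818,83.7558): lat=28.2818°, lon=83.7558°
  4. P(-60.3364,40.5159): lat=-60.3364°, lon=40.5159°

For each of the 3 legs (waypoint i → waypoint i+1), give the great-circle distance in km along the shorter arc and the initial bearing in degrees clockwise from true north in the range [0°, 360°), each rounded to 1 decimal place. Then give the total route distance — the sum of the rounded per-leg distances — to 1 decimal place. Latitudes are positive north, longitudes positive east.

Leg 1: dist=18895.8 km, bearing=46.9°
Leg 2: dist=6796.3 km, bearing=79.0°
Leg 3: dist=10608.7 km, bearing=199.9°
Total: 36300.8 km

Leg 1: φ1=-0.7419098, φ2=0.8532077, Δφ=1.5951175, Δλ=2.9464020 rad; a=sin²(Δφ/2)+cosφ1·cosφ2·sin²(Δλ/2)=0.9923038894; c=2·atan2(√a, √(1-a))=2.965911858; dist=6371·c=18895.824 ≈ 18895.8 km; running total=18895.8 km
Leg 1 bearing: y=sinΔλ·cosφ2=0.12753802, x=cosφ1·sinφ2-sinφ1·cosφ2·cosΔλ=0.11950555; θ=atan2(y, x)=46.8623° ≈ 46.9°
Leg 2: φ1=0.8532077, φ2=0.4936105, Δφ=-0.3595972, Δλ=1.3514503 rad; a=sin²(Δφ/2)+cosφ1·cosφ2·sin²(Δλ/2)=0.2585170779; c=2·atan2(√a, √(1-a))=1.066757704; dist=6371·c=6796.313 ≈ 6796.3 km; running total=25692.1 km
Leg 2 bearing: y=sinΔλ·cosφ2=0.85952803, x=cosφ1·sinφ2-sinφ1·cosφ2·cosΔλ=0.16719918; θ=atan2(y, x)=78.9920° ≈ 79.0°
Leg 3: φ1=0.4936105, φ2=-1.0530688, Δφ=-1.5466794, Δλ=-0.7546786 rad; a=sin²(Δφ/2)+cosφ1·cosφ2·sin²(Δλ/2)=0.5471082311; c=2·atan2(√a, √(1-a))=1.665152738; dist=6371·c=10608.688 ≈ 10608.7 km; running total=36300.8 km
Leg 3 bearing: y=sinΔλ·cosφ2=-0.33903812, x=cosφ1·sinφ2-sinφ1·cosφ2·cosΔλ=-0.93604295; θ=atan2(y, x)=-160.0894° <0 so +360° → 199.9106° ≈ 199.9°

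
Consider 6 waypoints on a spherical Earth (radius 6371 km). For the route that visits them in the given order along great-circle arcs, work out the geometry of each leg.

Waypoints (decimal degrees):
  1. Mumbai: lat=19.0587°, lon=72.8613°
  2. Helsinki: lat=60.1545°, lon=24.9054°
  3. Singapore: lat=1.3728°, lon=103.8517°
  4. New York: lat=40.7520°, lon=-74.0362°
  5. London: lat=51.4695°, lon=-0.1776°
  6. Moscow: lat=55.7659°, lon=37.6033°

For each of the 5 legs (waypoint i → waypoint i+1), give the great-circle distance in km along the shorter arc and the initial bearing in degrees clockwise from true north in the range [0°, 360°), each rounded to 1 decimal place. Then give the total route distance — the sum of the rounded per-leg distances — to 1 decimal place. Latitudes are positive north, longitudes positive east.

Leg 1: dist=5921.8 km, bearing=332.5°
Leg 2: dist=9265.8 km, bearing=98.9°
Leg 3: dist=15326.1 km, bearing=357.6°
Leg 4: dist=5567.5 km, bearing=51.3°
Leg 5: dist=2504.5 km, bearing=64.1°
Total: 38585.7 km

Leg 1: φ1=0.3326371, φ2=1.0498941, Δφ=0.7172570, Δλ=-0.8369884 rad; a=sin²(Δφ/2)+cosφ1·cosφ2·sin²(Δλ/2)=0.2008774473; c=2·atan2(√a, √(1-a))=0.929487036; dist=6371·c=5921.762 ≈ 5921.8 km; running total=5921.8 km
Leg 1 bearing: y=sinΔλ·cosφ2=-0.36957921, x=cosφ1·sinφ2-sinφ1·cosφ2·cosΔλ=0.71099508; θ=atan2(y, x)=-27.4657° <0 so +360° → 332.5343° ≈ 332.5°
Leg 2: φ1=1.0498941, φ2=0.0239599, Δφ=-1.0259342, Δλ=1.3778729 rad; a=sin²(Δφ/2)+cosφ1·cosφ2·sin²(Δλ/2)=0.4419154505; c=2·atan2(√a, √(1-a))=1.454364340; dist=6371·c=9265.755 ≈ 9265.8 km; running total=15187.6 km
Leg 2 bearing: y=sinΔλ·cosφ2=0.98116622, x=cosφ1·sinφ2-sinφ1·cosφ2·cosΔλ=-0.15432949; θ=atan2(y, x)=98.9389° ≈ 98.9°
Leg 3: φ1=0.0239599, φ2=0.7112566, Δφ=0.6872967, Δλ=-3.1047296 rad; a=sin²(Δφ/2)+cosφ1·cosφ2·sin²(Δλ/2)=0.8705855407; c=2·atan2(√a, √(1-a))=2.405609465; dist=6371·c=15326.138 ≈ 15326.1 km; running total=30513.7 km
Leg 3 bearing: y=sinΔλ·cosφ2=-0.02791903, x=cosφ1·sinφ2-sinφ1·cosφ2·cosΔλ=0.67073538; θ=atan2(y, x)=-2.3835° <0 so +360° → 357.6165° ≈ 357.6°
Leg 4: φ1=0.7112566, φ2=0.8983122, Δφ=0.1870557, Δλ=1.2890758 rad; a=sin²(Δφ/2)+cosφ1·cosφ2·sin²(Δλ/2)=0.1790745855; c=2·atan2(√a, √(1-a))=0.873886880; dist=6371·c=5567.533 ≈ 5567.5 km; running total=36081.2 km
Leg 4 bearing: y=sinΔλ·cosφ2=0.59837429, x=cosφ1·sinφ2-sinφ1·cosφ2·cosΔλ=0.47955785; θ=atan2(y, x)=51.2901° ≈ 51.3°
Leg 5: φ1=0.8983122, φ2=0.9732986, Δφ=0.0749863, Δλ=0.6594011 rad; a=sin²(Δφ/2)+cosφ1·cosφ2·sin²(Δλ/2)=0.0381389343; c=2·atan2(√a, √(1-a))=0.393110187; dist=6371·c=2504.505 ≈ 2504.5 km; running total=38585.7 km
Leg 5 bearing: y=sinΔλ·cosφ2=0.34465830, x=cosφ1·sinφ2-sinφ1·cosφ2·cosΔλ=0.16717679; θ=atan2(y, x)=64.1243° ≈ 64.1°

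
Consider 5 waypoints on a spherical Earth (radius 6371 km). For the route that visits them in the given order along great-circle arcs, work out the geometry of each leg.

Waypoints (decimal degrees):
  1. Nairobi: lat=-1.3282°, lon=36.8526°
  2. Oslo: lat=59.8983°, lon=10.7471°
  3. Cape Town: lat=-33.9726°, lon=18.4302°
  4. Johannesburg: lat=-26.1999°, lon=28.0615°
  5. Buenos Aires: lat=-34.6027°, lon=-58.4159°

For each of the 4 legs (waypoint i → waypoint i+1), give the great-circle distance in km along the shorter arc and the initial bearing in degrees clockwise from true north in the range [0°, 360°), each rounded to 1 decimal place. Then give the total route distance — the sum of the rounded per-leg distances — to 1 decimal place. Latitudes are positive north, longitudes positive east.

Leg 1: dist=7174.3 km, bearing=345.8°
Leg 2: dist=10461.8 km, bearing=173.6°
Leg 3: dist=1265.9 km, bearing=49.5°
Leg 4: dist=8092.4 km, bearing=239.3°
Total: 26994.4 km

Leg 1: φ1=-0.0231815, φ2=1.0454226, Δφ=1.0686040, Δλ=-0.4556269 rad; a=sin²(Δφ/2)+cosφ1·cosφ2·sin²(Δλ/2)=0.2849009995; c=2·atan2(√a, √(1-a))=1.126084227; dist=6371·c=7174.283 ≈ 7174.3 km; running total=7174.3 km
Leg 1 bearing: y=sinΔλ·cosφ2=-0.22068874, x=cosφ1·sinφ2-sinφ1·cosφ2·cosΔλ=0.87534345; θ=atan2(y, x)=-14.1503° <0 so +360° → 345.8497° ≈ 345.8°
Leg 2: φ1=1.0454226, φ2=-0.5929337, Δφ=-1.6383563, Δλ=0.1340954 rad; a=sin²(Δφ/2)+cosφ1·cosφ2·sin²(Δλ/2)=0.5356212373; c=2·atan2(√a, √(1-a))=1.642099204; dist=6371·c=10461.814 ≈ 10461.8 km; running total=17636.1 km
Leg 2 bearing: y=sinΔλ·cosφ2=0.11087299, x=cosφ1·sinφ2-sinφ1·cosφ2·cosΔλ=-0.99127781; θ=atan2(y, x)=173.6181° ≈ 173.6°
Leg 3: φ1=-0.5929337, φ2=-0.4572745, Δφ=0.1356592, Δλ=0.1680979 rad; a=sin²(Δφ/2)+cosφ1·cosφ2·sin²(Δλ/2)=0.0098379376; c=2·atan2(√a, √(1-a))=0.198699468; dist=6371·c=1265.914 ≈ 1265.9 km; running total=18902.0 km
Leg 3 bearing: y=sinΔλ·cosφ2=0.15011806, x=cosφ1·sinφ2-sinφ1·cosφ2·cosΔλ=0.12817636; θ=atan2(y, x)=49.5081° ≈ 49.5°
Leg 4: φ1=-0.4572745, φ2=-0.6039310, Δφ=-0.1466565, Δλ=-1.5093154 rad; a=sin²(Δφ/2)+cosφ1·cosφ2·sin²(Δλ/2)=0.3519498557; c=2·atan2(√a, √(1-a))=1.270189068; dist=6371·c=8092.375 ≈ 8092.4 km; running total=26994.4 km
Leg 4 bearing: y=sinΔλ·cosφ2=-0.82155446, x=cosφ1·sinφ2-sinφ1·cosφ2·cosΔλ=-0.48720929; θ=atan2(y, x)=-120.6694° <0 so +360° → 239.3306° ≈ 239.3°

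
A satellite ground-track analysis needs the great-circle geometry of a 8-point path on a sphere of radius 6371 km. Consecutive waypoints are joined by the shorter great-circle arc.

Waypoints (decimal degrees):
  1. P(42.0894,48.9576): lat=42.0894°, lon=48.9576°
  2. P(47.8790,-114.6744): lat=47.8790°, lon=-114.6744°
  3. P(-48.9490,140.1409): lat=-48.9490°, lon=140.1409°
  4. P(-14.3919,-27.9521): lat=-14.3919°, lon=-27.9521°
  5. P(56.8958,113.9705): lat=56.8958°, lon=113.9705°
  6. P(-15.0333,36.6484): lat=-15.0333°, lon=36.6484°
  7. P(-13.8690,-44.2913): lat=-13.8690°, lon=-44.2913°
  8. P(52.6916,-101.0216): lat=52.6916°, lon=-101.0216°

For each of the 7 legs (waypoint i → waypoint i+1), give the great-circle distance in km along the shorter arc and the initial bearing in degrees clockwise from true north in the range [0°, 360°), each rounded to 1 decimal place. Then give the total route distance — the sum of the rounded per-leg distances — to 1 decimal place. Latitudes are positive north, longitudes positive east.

Leg 1: dist=9882.5 km, bearing=349.1°
Leg 2: dist=14725.9 km, bearing=239.2°
Leg 3: dist=12874.7 km, bearing=192.8°
Leg 4: dist=14305.9 km, bearing=25.6°
Leg 5: dist=10655.4 km, bearing=251.3°
Leg 6: dist=8660.7 km, bearing=258.7°
Leg 7: dist=9163.2 km, bearing=329.3°
Total: 80268.3 km

Leg 1: φ1=0.7345986, φ2=0.8356462, Δφ=0.1010476, Δλ=-2.8559172 rad; a=sin²(Δφ/2)+cosφ1·cosφ2·sin²(Δλ/2)=0.4901897360; c=2·atan2(√a, √(1-a))=1.551174540; dist=6371·c=9882.533 ≈ 9882.5 km; running total=9882.5 km
Leg 1 bearing: y=sinΔλ·cosφ2=-0.18900662, x=cosφ1·sinφ2-sinφ1·cosφ2·cosΔλ=0.98177978; θ=atan2(y, x)=-10.8969° <0 so +360° → 349.1031° ≈ 349.1°
Leg 2: φ1=0.8356462, φ2=-0.8543212, Δφ=-1.6899674, Δλ=4.4473660 rad; a=sin²(Δφ/2)+cosφ1·cosφ2·sin²(Δλ/2)=0.8373649529; c=2·atan2(√a, √(1-a))=2.311395019; dist=6371·c=14725.898 ≈ 14725.9 km; running total=24608.4 km
Leg 2 bearing: y=sinΔλ·cosφ2=-0.63380177, x=cosφ1·sinφ2-sinφ1·cosφ2·cosΔλ=-0.37819951; θ=atan2(y, x)=-120.8252° <0 so +360° → 239.1748° ≈ 239.2°
Leg 3: φ1=-0.8543212, φ2=-0.2511860, Δφ=0.6031352, Δλ=-2.9337763 rad; a=sin²(Δφ/2)+cosφ1·cosφ2·sin²(Δλ/2)=0.7174971196; c=2·atan2(√a, √(1-a))=2.020828206; dist=6371·c=12874.696 ≈ 12874.7 km; running total=37483.1 km
Leg 3 bearing: y=sinΔλ·cosφ2=-0.19984894, x=cosφ1·sinφ2-sinφ1·cosφ2·cosΔλ=-0.87797518; θ=atan2(y, x)=-167.1766° <0 so +360° → 192.8234° ≈ 192.8°
Leg 4: φ1=-0.2511860, φ2=0.9930190, Δφ=1.2442051, Δλ=2.4770167 rad; a=sin²(Δφ/2)+cosφ1·cosφ2·sin²(Δλ/2)=0.8123218108; c=2·atan2(√a, √(1-a))=2.245471413; dist=6371·c=14305.898 ≈ 14305.9 km; running total=51789.0 km
Leg 4 bearing: y=sinΔλ·cosφ2=0.33683283, x=cosφ1·sinφ2-sinφ1·cosφ2·cosΔλ=0.70453104; θ=atan2(y, x)=25.5522° ≈ 25.6°
Leg 5: φ1=0.9930190, φ2=-0.2623806, Δφ=-1.2553996, Δλ=-1.3495252 rad; a=sin²(Δφ/2)+cosφ1·cosφ2·sin²(Δλ/2)=0.5507567008; c=2·atan2(√a, √(1-a))=1.672484891; dist=6371·c=10655.401 ≈ 10655.4 km; running total=62444.4 km
Leg 5 bearing: y=sinΔλ·cosφ2=-0.94222893, x=cosφ1·sinφ2-sinφ1·cosφ2·cosΔλ=-0.31921727; θ=atan2(y, x)=-108.7158° <0 so +360° → 251.2842° ≈ 251.3°
Leg 6: φ1=-0.2623806, φ2=-0.2420597, Δφ=0.0203209, Δλ=-1.4126643 rad; a=sin²(Δφ/2)+cosφ1·cosφ2·sin²(Δλ/2)=0.3950876318; c=2·atan2(√a, √(1-a))=1.359400624; dist=6371·c=8660.741 ≈ 8660.7 km; running total=71105.1 km
Leg 6 bearing: y=sinΔλ·cosφ2=-0.95873322, x=cosφ1·sinφ2-sinφ1·cosφ2·cosΔλ=-0.19184420; θ=atan2(y, x)=-101.3155° <0 so +360° → 258.6845° ≈ 258.7°
Leg 7: φ1=-0.2420597, φ2=0.9196419, Δφ=1.1617016, Δλ=-0.9901305 rad; a=sin²(Δφ/2)+cosφ1·cosφ2·sin²(Δλ/2)=0.4339259569; c=2·atan2(√a, √(1-a))=1.438260567; dist=6371·c=9163.158 ≈ 9163.2 km; running total=80268.3 km
Leg 7 bearing: y=sinΔλ·cosφ2=-0.50676294, x=cosφ1·sinφ2-sinφ1·cosφ2·cosΔλ=0.85189683; θ=atan2(y, x)=-30.7469° <0 so +360° → 329.2531° ≈ 329.3°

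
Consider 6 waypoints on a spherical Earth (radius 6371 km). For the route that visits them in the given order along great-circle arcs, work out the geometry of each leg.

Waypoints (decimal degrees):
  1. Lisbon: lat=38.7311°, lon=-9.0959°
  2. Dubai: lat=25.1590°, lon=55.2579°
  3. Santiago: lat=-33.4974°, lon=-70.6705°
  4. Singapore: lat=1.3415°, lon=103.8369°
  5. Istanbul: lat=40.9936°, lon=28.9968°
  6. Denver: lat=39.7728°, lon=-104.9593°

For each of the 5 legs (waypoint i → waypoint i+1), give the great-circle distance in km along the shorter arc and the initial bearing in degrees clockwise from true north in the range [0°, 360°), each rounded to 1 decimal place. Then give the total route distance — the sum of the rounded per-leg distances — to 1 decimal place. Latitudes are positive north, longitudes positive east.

Leg 1: dist=6131.1 km, bearing=83.9°
Leg 2: dist=14750.1 km, bearing=246.6°
Leg 3: dist=16394.0 km, bearing=169.8°
Leg 4: dist=8642.1 km, bearing=311.8°
Leg 5: dist=9899.3 km, bearing=326.4°
Total: 55816.6 km

Leg 1: φ1=0.6759852, φ2=0.4391074, Δφ=-0.2368778, Δλ=1.1231857 rad; a=sin²(Δφ/2)+cosφ1·cosφ2·sin²(Δλ/2)=0.2142034558; c=2·atan2(√a, √(1-a))=0.962350263; dist=6371·c=6131.134 ≈ 6131.1 km; running total=6131.1 km
Leg 1 bearing: y=sinΔλ·cosφ2=0.81596141, x=cosφ1·sinφ2-sinφ1·cosφ2·cosΔλ=0.08653509; θ=atan2(y, x)=83.9462° ≈ 83.9°
Leg 2: φ1=0.4391074, φ2=-0.5846399, Δφ=-1.0237473, Δλ=-2.1978652 rad; a=sin²(Δφ/2)+cosφ1·cosφ2·sin²(Δλ/2)=0.8387630491; c=2·atan2(√a, √(1-a))=2.315190157; dist=6371·c=14750.076 ≈ 14750.1 km; running total=20881.2 km
Leg 2 bearing: y=sinΔλ·cosφ2=-0.67526007, x=cosφ1·sinφ2-sinφ1·cosφ2·cosΔλ=-0.29151711; θ=atan2(y, x)=-113.3504° <0 so +360° → 246.6496° ≈ 246.6°
Leg 3: φ1=-0.5846399, φ2=0.0234136, Δφ=0.6080535, Δλ=3.0457287 rad; a=sin²(Δφ/2)+cosφ1·cosφ2·sin²(Δλ/2)=0.9213876351; c=2·atan2(√a, √(1-a))=2.573214876; dist=6371·c=16393.952 ≈ 16394.0 km; running total=37275.2 km
Leg 3 bearing: y=sinΔλ·cosφ2=0.09569096, x=cosφ1·sinφ2-sinφ1·cosφ2·cosΔλ=-0.52969150; θ=atan2(y, x)=169.7597° ≈ 169.8°
Leg 4: φ1=0.0234136, φ2=0.7154733, Δφ=0.6920597, Δλ=-1.3062062 rad; a=sin²(Δφ/2)+cosφ1·cosφ2·sin²(Δλ/2)=0.3936553526; c=2·atan2(√a, √(1-a))=1.356469921; dist=6371·c=8642.070 ≈ 8642.1 km; running total=45917.3 km
Leg 4 bearing: y=sinΔλ·cosφ2=-0.72851623, x=cosφ1·sinφ2-sinφ1·cosφ2·cosΔλ=0.65117384; θ=atan2(y, x)=-48.2085° <0 so +360° → 311.7915° ≈ 311.8°
Leg 5: φ1=0.7154733, φ2=0.6941663, Δφ=-0.0213070, Δλ=-2.3379750 rad; a=sin²(Δφ/2)+cosφ1·cosφ2·sin²(Δλ/2)=0.4915032331; c=2·atan2(√a, √(1-a))=1.553801975; dist=6371·c=9899.272 ≈ 9899.3 km; running total=55816.6 km
Leg 5 bearing: y=sinΔλ·cosφ2=-0.55328436, x=cosφ1·sinφ2-sinφ1·cosφ2·cosΔλ=0.83281909; θ=atan2(y, x)=-33.5981° <0 so +360° → 326.4019° ≈ 326.4°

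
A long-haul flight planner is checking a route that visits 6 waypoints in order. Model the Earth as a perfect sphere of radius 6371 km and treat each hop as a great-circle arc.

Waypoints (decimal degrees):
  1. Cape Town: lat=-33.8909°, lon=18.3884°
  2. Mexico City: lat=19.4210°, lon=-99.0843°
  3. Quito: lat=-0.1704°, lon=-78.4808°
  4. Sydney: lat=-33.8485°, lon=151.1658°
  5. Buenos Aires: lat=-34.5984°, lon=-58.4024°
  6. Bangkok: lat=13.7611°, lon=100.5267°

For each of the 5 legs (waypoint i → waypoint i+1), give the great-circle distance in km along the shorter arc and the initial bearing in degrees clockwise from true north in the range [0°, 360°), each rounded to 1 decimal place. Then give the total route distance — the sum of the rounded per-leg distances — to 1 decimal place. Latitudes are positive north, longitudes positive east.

Leg 1: dist=13691.6 km, bearing=272.3°
Leg 2: dist=3129.2 km, bearing=131.7°
Leg 3: dist=13612.3 km, bearing=228.6°
Leg 4: dist=11804.5 km, bearing=155.0°
Leg 5: dist=16877.1 km, bearing=132.4°
Total: 59114.7 km

Leg 1: φ1=-0.5915078, φ2=0.3389604, Δφ=0.9304682, Δλ=-2.0502854 rad; a=sin²(Δφ/2)+cosφ1·cosφ2·sin²(Δλ/2)=0.7732839498; c=2·atan2(√a, √(1-a))=2.149056609; dist=6371·c=13691.640 ≈ 13691.6 km; running total=13691.6 km
Leg 1 bearing: y=sinΔλ·cosφ2=-0.83674807, x=cosφ1·sinφ2-sinφ1·cosφ2·cosΔλ=0.03340956; θ=atan2(y, x)=-87.7135° <0 so +360° → 272.2865° ≈ 272.3°
Leg 2: φ1=0.3389604, φ2=-0.0029740, Δφ=-0.3419344, Δλ=0.3595989 rad; a=sin²(Δφ/2)+cosφ1·cosφ2·sin²(Δλ/2)=0.0591072591; c=2·atan2(√a, √(1-a))=0.491161817; dist=6371·c=3129.192 ≈ 3129.2 km; running total=16820.8 km
Leg 2 bearing: y=sinΔλ·cosφ2=0.35189727, x=cosφ1·sinφ2-sinφ1·cosφ2·cosΔλ=-0.31404247; θ=atan2(y, x)=131.7466° ≈ 131.7°
Leg 3: φ1=-0.0029740, φ2=-0.5907678, Δφ=-0.5877937, Δλ=4.0080893 rad; a=sin²(Δφ/2)+cosφ1·cosφ2·sin²(Δλ/2)=0.7680493451; c=2·atan2(√a, √(1-a))=2.136605063; dist=6371·c=13612.311 ≈ 13612.3 km; running total=30433.1 km
Leg 3 bearing: y=sinΔλ·cosφ2=-0.63290525, x=cosφ1·sinφ2-sinφ1·cosφ2·cosΔλ=-0.55859568; θ=atan2(y, x)=-131.4313° <0 so +360° → 228.5687° ≈ 228.6°
Leg 4: φ1=-0.5907678, φ2=-0.6038560, Δφ=-0.0130882, Δλ=-3.6576551 rad; a=sin²(Δφ/2)+cosφ1·cosφ2·sin²(Δλ/2)=0.6391661701; c=2·atan2(√a, √(1-a))=1.852853729; dist=6371·c=11804.531 ≈ 11804.5 km; running total=42237.6 km
Leg 4 bearing: y=sinΔλ·cosφ2=0.40619205, x=cosφ1·sinφ2-sinφ1·cosφ2·cosΔλ=-0.87036724; θ=atan2(y, x)=154.9820° ≈ 155.0°
Leg 5: φ1=-0.6038560, φ2=0.2401765, Δφ=0.8440325, Δλ=2.7738361 rad; a=sin²(Δφ/2)+cosφ1·cosφ2·sin²(Δλ/2)=0.9405675498; c=2·atan2(√a, √(1-a))=2.649053660; dist=6371·c=16877.121 ≈ 16877.1 km; running total=59114.7 km
Leg 5 bearing: y=sinΔλ·cosφ2=0.34920318, x=cosφ1·sinφ2-sinφ1·cosφ2·cosΔλ=-0.31883864; θ=atan2(y, x)=132.3975° ≈ 132.4°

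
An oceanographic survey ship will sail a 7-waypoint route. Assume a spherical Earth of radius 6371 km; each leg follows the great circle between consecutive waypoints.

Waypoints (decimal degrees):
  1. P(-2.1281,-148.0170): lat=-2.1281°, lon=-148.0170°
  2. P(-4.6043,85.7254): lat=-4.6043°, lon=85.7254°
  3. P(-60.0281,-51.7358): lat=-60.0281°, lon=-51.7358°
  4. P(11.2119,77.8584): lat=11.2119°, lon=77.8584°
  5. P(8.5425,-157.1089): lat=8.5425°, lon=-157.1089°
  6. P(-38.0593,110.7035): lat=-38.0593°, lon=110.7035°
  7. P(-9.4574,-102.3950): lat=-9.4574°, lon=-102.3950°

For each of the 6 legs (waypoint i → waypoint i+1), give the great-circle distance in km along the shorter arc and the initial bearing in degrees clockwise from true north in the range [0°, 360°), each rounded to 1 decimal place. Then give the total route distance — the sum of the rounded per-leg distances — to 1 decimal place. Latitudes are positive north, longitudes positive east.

Leg 1: dist=13997.5 km, bearing=262.8°
Leg 2: dist=11931.2 km, bearing=200.7°
Leg 3: dist=13202.7 km, bearing=120.5°
Leg 4: dist=13551.1 km, bearing=72.5°
Leg 5: dist=10782.2 km, bearing=232.4°
Leg 6: dist=13712.8 km, bearing=139.9°
Total: 77177.5 km

Leg 1: φ1=-0.0371424, φ2=-0.0803602, Δφ=-0.0432178, Δλ=4.0795745 rad; a=sin²(Δφ/2)+cosφ1·cosφ2·sin²(Δλ/2)=0.7930602879; c=2·atan2(√a, √(1-a))=2.197058739; dist=6371·c=13997.461 ≈ 13997.5 km; running total=13997.5 km
Leg 1 bearing: y=sinΔλ·cosφ2=-0.80376390, x=cosφ1·sinφ2-sinφ1·cosφ2·cosΔλ=-0.10210905; θ=atan2(y, x)=-97.2400° <0 so +360° → 262.7600° ≈ 262.8°
Leg 2: φ1=-0.0803602, φ2=-1.0476880, Δφ=-0.9673278, Δλ=-2.3991505 rad; a=sin²(Δφ/2)+cosφ1·cosφ2·sin²(Δλ/2)=0.6486850851; c=2·atan2(√a, √(1-a))=1.872733361; dist=6371·c=11931.184 ≈ 11931.2 km; running total=25928.7 km
Leg 2 bearing: y=sinΔλ·cosφ2=-0.33775747, x=cosφ1·sinφ2-sinφ1·cosφ2·cosΔλ=-0.89302345; θ=atan2(y, x)=-159.2825° <0 so +360° → 200.7175° ≈ 200.7°
Leg 3: φ1=-1.0476880, φ2=0.1956846, Δφ=1.2433726, Δλ=2.2618455 rad; a=sin²(Δφ/2)+cosφ1·cosφ2·sin²(Δλ/2)=0.7403807316; c=2·atan2(√a, √(1-a))=2.072319239; dist=6371·c=13202.746 ≈ 13202.7 km; running total=39131.4 km
Leg 3 bearing: y=sinΔλ·cosφ2=0.75587113, x=cosφ1·sinφ2-sinφ1·cosφ2·cosΔλ=-0.44444038; θ=atan2(y, x)=120.4549° ≈ 120.5°
Leg 4: φ1=0.1956846, φ2=0.1490948, Δφ=-0.0465898, Δλ=-4.1009530 rad; a=sin²(Δφ/2)+cosφ1·cosφ2·sin²(Δλ/2)=0.7639793824; c=2·atan2(√a, √(1-a))=2.126991574; dist=6371·c=13551.063 ≈ 13551.1 km; running total=52682.5 km
Leg 4 bearing: y=sinΔλ·cosφ2=0.80974048, x=cosφ1·sinφ2-sinφ1·cosφ2·cosΔλ=0.25608573; θ=atan2(y, x)=72.4501° ≈ 72.5°
Leg 5: φ1=0.1490948, φ2=-0.6642601, Δφ=-0.8133548, Δλ=4.6742082 rad; a=sin²(Δφ/2)+cosφ1·cosφ2·sin²(Δλ/2)=0.5606475550; c=2·atan2(√a, √(1-a))=1.692390849; dist=6371·c=10782.222 ≈ 10782.2 km; running total=63464.7 km
Leg 5 bearing: y=sinΔλ·cosφ2=-0.78679930, x=cosφ1·sinφ2-sinφ1·cosφ2·cosΔλ=-0.60517300; θ=atan2(y, x)=-127.5660° <0 so +360° → 232.4340° ≈ 232.4°
Leg 6: φ1=-0.6642601, φ2=-0.1650628, Δφ=0.4991973, Δλ=-3.7192705 rad; a=sin²(Δφ/2)+cosφ1·cosφ2·sin²(Δλ/2)=0.7746735953; c=2·atan2(√a, √(1-a))=2.152379112; dist=6371·c=13712.807 ≈ 13712.8 km; running total=77177.5 km
Leg 6 bearing: y=sinΔλ·cosφ2=0.53865773, x=cosφ1·sinφ2-sinφ1·cosφ2·cosΔλ=-0.63880006; θ=atan2(y, x)=139.8613° ≈ 139.9°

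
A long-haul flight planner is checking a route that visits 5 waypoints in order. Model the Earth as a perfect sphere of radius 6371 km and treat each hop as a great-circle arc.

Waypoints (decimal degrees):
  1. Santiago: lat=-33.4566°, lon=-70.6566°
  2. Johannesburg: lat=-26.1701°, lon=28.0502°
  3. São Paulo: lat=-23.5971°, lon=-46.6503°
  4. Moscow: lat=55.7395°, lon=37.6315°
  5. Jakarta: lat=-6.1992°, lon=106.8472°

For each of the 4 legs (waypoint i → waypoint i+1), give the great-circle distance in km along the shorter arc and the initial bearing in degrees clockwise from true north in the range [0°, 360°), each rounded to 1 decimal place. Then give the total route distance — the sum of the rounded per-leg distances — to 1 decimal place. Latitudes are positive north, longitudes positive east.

Leg 1: dist=9178.3 km, bearing=116.5°
Leg 2: dist=7430.5 km, bearing=254.0°
Leg 3: dist=11811.9 km, bearing=35.7°
Leg 4: dist=9309.5 km, bearing=110.8°
Total: 37730.2 km

Leg 1: φ1=-0.5839278, φ2=-0.4567544, Δφ=0.1271734, Δλ=1.7227587 rad; a=sin²(Δφ/2)+cosφ1·cosφ2·sin²(Δλ/2)=0.4351011692; c=2·atan2(√a, √(1-a))=1.440631414; dist=6371·c=9178.263 ≈ 9178.3 km; running total=9178.3 km
Leg 1 bearing: y=sinΔλ·cosφ2=0.88714592, x=cosφ1·sinφ2-sinφ1·cosφ2·cosΔλ=-0.44285966; θ=atan2(y, x)=116.5282° ≈ 116.5°
Leg 2: φ1=-0.4567544, φ2=-0.4118471, Δφ=0.0449073, Δλ=-1.3037697 rad; a=sin²(Δφ/2)+cosφ1·cosφ2·sin²(Δλ/2)=0.3032188948; c=2·atan2(√a, √(1-a))=1.166293009; dist=6371·c=7430.453 ≈ 7430.5 km; running total=16608.8 km
Leg 2 bearing: y=sinΔλ·cosφ2=-0.88390612, x=cosφ1·sinφ2-sinφ1·cosφ2·cosΔλ=-0.25262374; θ=atan2(y, x)=-105.9501° <0 so +360° → 254.0499° ≈ 254.0°
Leg 3: φ1=-0.4118471, φ2=0.9728378, Δφ=1.3846849, Δλ=1.4709949 rad; a=sin²(Δφ/2)+cosφ1·cosφ2·sin²(Δλ/2)=0.6397221403; c=2·atan2(√a, √(1-a))=1.854011611; dist=6371·c=11811.908 ≈ 11811.9 km; running total=28420.7 km
Leg 3 bearing: y=sinΔλ·cosφ2=0.56015511, x=cosφ1·sinφ2-sinφ1·cosφ2·cosΔλ=0.77983149; θ=atan2(y, x)=35.6898° ≈ 35.7°
Leg 4: φ1=0.9728378, φ2=-0.1081965, Δφ=-1.0810342, Δλ=1.2080419 rad; a=sin²(Δφ/2)+cosφ1·cosφ2·sin²(Δλ/2)=0.4453255792; c=2·atan2(√a, √(1-a))=1.461228387; dist=6371·c=9309.486 ≈ 9309.5 km; running total=37730.2 km
Leg 4 bearing: y=sinΔλ·cosφ2=0.92945596, x=cosφ1·sinφ2-sinφ1·cosφ2·cosΔλ=-0.35235558; θ=atan2(y, x)=110.7617° ≈ 110.8°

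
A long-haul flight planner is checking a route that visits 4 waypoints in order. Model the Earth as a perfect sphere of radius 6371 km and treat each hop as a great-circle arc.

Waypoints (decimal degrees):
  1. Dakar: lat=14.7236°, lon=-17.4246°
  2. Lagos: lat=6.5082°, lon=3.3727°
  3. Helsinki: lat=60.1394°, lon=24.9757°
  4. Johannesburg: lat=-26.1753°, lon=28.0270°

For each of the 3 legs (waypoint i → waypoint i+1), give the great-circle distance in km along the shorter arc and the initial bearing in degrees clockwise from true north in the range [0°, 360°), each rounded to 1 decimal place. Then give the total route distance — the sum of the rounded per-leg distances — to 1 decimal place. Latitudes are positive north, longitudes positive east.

Leg 1: dist=2447.3 km, bearing=109.7°
Leg 2: dist=6234.3 km, bearing=12.8°
Leg 3: dist=9601.8 km, bearing=177.3°
Total: 18283.4 km

Leg 1: φ1=0.2569753, φ2=0.1135895, Δφ=-0.1433858, Δλ=0.3629814 rad; a=sin²(Δφ/2)+cosφ1·cosφ2·sin²(Δλ/2)=0.0364370253; c=2·atan2(√a, √(1-a))=0.384126982; dist=6371·c=2447.273 ≈ 2447.3 km; running total=2447.3 km
Leg 1 bearing: y=sinΔλ·cosφ2=0.35277476, x=cosφ1·sinφ2-sinφ1·cosφ2·cosΔλ=-0.12644147; θ=atan2(y, x)=109.7187° ≈ 109.7°
Leg 2: φ1=0.1135895, φ2=1.0496305, Δφ=0.9360410, Δλ=0.3770435 rad; a=sin²(Δφ/2)+cosφ1·cosφ2·sin²(Δλ/2)=0.2208837039; c=2·atan2(√a, √(1-a))=0.978542274; dist=6371·c=6234.293 ≈ 6234.3 km; running total=8681.6 km
Leg 2 bearing: y=sinΔλ·cosφ2=0.18331032, x=cosφ1·sinφ2-sinφ1·cosφ2·cosΔλ=0.80918088; θ=atan2(y, x)=12.7642° ≈ 12.8°
Leg 3: φ1=1.0496305, φ2=-0.4568452, Δφ=-1.5064757, Δλ=0.0532552 rad; a=sin²(Δφ/2)+cosφ1·cosφ2·sin²(Δλ/2)=0.4681786037; c=2·atan2(√a, √(1-a))=1.507110492; dist=6371·c=9601.801 ≈ 9601.8 km; running total=18283.4 km
Leg 3 bearing: y=sinΔλ·cosφ2=0.04777125, x=cosφ1·sinφ2-sinφ1·cosφ2·cosΔλ=-0.99682872; θ=atan2(y, x)=177.2563° ≈ 177.3°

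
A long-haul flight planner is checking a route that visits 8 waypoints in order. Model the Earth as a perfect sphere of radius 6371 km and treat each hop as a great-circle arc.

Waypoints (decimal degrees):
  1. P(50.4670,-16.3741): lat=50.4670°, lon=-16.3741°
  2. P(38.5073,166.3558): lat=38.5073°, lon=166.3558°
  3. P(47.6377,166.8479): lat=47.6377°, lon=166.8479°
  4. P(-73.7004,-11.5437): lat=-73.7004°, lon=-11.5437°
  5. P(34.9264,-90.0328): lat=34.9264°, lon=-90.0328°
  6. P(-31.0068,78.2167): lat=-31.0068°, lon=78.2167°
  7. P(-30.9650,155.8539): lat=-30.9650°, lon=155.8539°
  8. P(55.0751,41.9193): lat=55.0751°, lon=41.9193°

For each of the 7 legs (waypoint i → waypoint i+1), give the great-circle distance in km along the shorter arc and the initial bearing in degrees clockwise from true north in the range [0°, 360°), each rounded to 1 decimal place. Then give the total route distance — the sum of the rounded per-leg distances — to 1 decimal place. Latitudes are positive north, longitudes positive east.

Leg 1: φ1=0.8808153, φ2=0.6720792, Δφ=-0.2087361, Δλ=3.1892384 rad; a=sin²(Δφ/2)+cosφ1·cosφ2·sin²(Δλ/2)=0.5086678117; c=2·atan2(√a, √(1-a))=1.588132819; dist=6371·c=10117.994 ≈ 10118.0 km; running total=10118.0 km
Leg 1 bearing: y=sinΔλ·cosφ2=-0.03727006, x=cosφ1·sinφ2-sinφ1·cosφ2·cosΔλ=0.99915485; θ=atan2(y, x)=-2.1362° <0 so +360° → 357.8638° ≈ 357.9°
Leg 2: φ1=0.6720792, φ2=0.8314347, Δφ=0.1593555, Δλ=0.0085888 rad; a=sin²(Δφ/2)+cosφ1·cosφ2·sin²(Δλ/2)=0.0063448478; c=2·atan2(√a, √(1-a))=0.159478054; dist=6371·c=1016.035 ≈ 1016.0 km; running total=11134.0 km
Leg 2 bearing: y=sinΔλ·cosφ2=0.00578718, x=cosφ1·sinφ2-sinφ1·cosφ2·cosΔλ=0.15869742; θ=atan2(y, x)=2.0885° ≈ 2.1°
Leg 3: φ1=0.8314347, φ2=-1.2863146, Δφ=-2.1177494, Δλ=-3.1135208 rad; a=sin²(Δφ/2)+cosφ1·cosφ2·sin²(Δλ/2)=0.9491196403; c=2·atan2(√a, √(1-a))=2.686543169; dist=6371·c=17115.967 ≈ 17116.0 km; running total=28250.0 km
Leg 3 bearing: y=sinΔλ·cosφ2=-0.00787762, x=cosφ1·sinφ2-sinφ1·cosφ2·cosΔλ=-0.43943616; θ=atan2(y, x)=-178.9730° <0 so +360° → 181.0270° ≈ 181.0°
Leg 4: φ1=-1.2863146, φ2=0.6095807, Δφ=1.8958953, Δλ=-1.3698932 rad; a=sin²(Δφ/2)+cosφ1·cosφ2·sin²(Δλ/2)=0.7517964970; c=2·atan2(√a, √(1-a))=2.098548927; dist=6371·c=13369.855 ≈ 13369.9 km; running total=41619.9 km
Leg 4 bearing: y=sinΔλ·cosφ2=-0.80339755, x=cosφ1·sinφ2-sinφ1·cosφ2·cosΔλ=0.31772074; θ=atan2(y, x)=-68.4226° <0 so +360° → 291.5774° ≈ 291.6°
Leg 5: φ1=0.6095807, φ2=-0.5411708, Δφ=-1.1507514, Δλ=2.9365077 rad; a=sin²(Δφ/2)+cosφ1·cosφ2·sin²(Δλ/2)=0.9914671522; c=2·atan2(√a, √(1-a))=2.956582073; dist=6371·c=18836.384 ≈ 18836.4 km; running total=60456.3 km
Leg 5 bearing: y=sinΔλ·cosφ2=0.17454992, x=cosφ1·sinφ2-sinφ1·cosφ2·cosΔλ=0.05807304; θ=atan2(y, x)=71.5976° ≈ 71.6°
Leg 6: φ1=-0.5411708, φ2=-0.5404412, Δφ=0.0007295, Δλ=1.3550248 rad; a=sin²(Δφ/2)+cosφ1·cosφ2·sin²(Δλ/2)=0.2887994491; c=2·atan2(√a, √(1-a))=1.134703610; dist=6371·c=7229.197 ≈ 7229.2 km; running total=67685.5 km
Leg 6 bearing: y=sinΔλ·cosφ2=0.83759804, x=cosφ1·sinφ2-sinφ1·cosφ2·cosΔλ=-0.34642003; θ=atan2(y, x)=112.4694° ≈ 112.5°
Leg 7: φ1=-0.5404412, φ2=0.9612418, Δφ=1.5016830, Δλ=-1.9885339 rad; a=sin²(Δφ/2)+cosφ1·cosφ2·sin²(Δλ/2)=0.8105055487; c=2·atan2(√a, √(1-a))=2.240828363; dist=6371·c=14276.318 ≈ 14276.3 km; running total=81961.8 km
Leg 7 bearing: y=sinΔλ·cosφ2=-0.52327228, x=cosφ1·sinφ2-sinφ1·cosφ2·cosΔλ=0.58355063; θ=atan2(y, x)=-41.8827° <0 so +360° → 318.1173° ≈ 318.1°

Leg 1: dist=10118.0 km, bearing=357.9°
Leg 2: dist=1016.0 km, bearing=2.1°
Leg 3: dist=17116.0 km, bearing=181.0°
Leg 4: dist=13369.9 km, bearing=291.6°
Leg 5: dist=18836.4 km, bearing=71.6°
Leg 6: dist=7229.2 km, bearing=112.5°
Leg 7: dist=14276.3 km, bearing=318.1°
Total: 81961.8 km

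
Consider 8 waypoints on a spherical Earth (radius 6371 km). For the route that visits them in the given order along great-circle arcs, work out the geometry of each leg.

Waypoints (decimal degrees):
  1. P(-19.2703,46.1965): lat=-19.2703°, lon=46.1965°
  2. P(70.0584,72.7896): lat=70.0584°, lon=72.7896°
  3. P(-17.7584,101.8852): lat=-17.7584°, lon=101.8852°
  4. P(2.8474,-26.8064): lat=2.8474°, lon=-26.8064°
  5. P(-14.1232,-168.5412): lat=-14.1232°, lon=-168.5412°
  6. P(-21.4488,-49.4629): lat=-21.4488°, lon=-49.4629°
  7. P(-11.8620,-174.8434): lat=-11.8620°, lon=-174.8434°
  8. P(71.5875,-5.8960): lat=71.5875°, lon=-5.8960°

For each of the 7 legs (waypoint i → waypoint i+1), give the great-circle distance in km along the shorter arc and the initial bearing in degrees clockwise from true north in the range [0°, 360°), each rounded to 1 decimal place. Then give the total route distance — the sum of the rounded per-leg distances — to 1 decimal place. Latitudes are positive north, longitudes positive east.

Leg 1: dist=10149.9 km, bearing=8.8°
Leg 2: dist=10026.0 km, bearing=152.4°
Leg 3: dist=14185.4 km, bearing=259.6°
Leg 4: dist=15632.7 km, bearing=251.1°
Leg 5: dist=12281.9 km, bearing=119.8°
Leg 6: dist=12997.2 km, bearing=243.5°
Leg 7: dist=13331.7 km, bearing=4.0°
Total: 88604.8 km

Leg 1: φ1=-0.3363302, φ2=1.2227497, Δφ=1.5590799, Δλ=0.4641372 rad; a=sin²(Δφ/2)+cosφ1·cosφ2·sin²(Δλ/2)=0.5111719474; c=2·atan2(√a, √(1-a))=1.593142081; dist=6371·c=10149.908 ≈ 10149.9 km; running total=10149.9 km
Leg 1 bearing: y=sinΔλ·cosφ2=0.15267696, x=cosφ1·sinφ2-sinφ1·cosφ2·cosΔλ=0.98802353; θ=atan2(y, x)=8.7843° ≈ 8.8°
Leg 2: φ1=1.2227497, φ2=-0.3099425, Δφ=-1.5326923, Δλ=0.5078140 rad; a=sin²(Δφ/2)+cosφ1·cosφ2·sin²(Δλ/2)=0.5014466112; c=2·atan2(√a, √(1-a))=1.573689553; dist=6371·c=10025.976 ≈ 10026.0 km; running total=20175.9 km
Leg 2 bearing: y=sinΔλ·cosφ2=0.46309813, x=cosφ1·sinφ2-sinφ1·cosφ2·cosΔλ=-0.88630229; θ=atan2(y, x)=152.4127° ≈ 152.4°
Leg 3: φ1=-0.3099425, φ2=0.0496965, Δφ=0.3596391, Δλ=-2.2460921 rad; a=sin²(Δφ/2)+cosφ1·cosφ2·sin²(Δλ/2)=0.8048789639; c=2·atan2(√a, √(1-a))=2.226551462; dist=6371·c=14185.359 ≈ 14185.4 km; running total=34361.3 km
Leg 3 bearing: y=sinΔλ·cosφ2=-0.77955842, x=cosφ1·sinφ2-sinφ1·cosφ2·cosΔλ=-0.14312212; θ=atan2(y, x)=-100.4033° <0 so +360° → 259.5967° ≈ 259.6°
Leg 4: φ1=0.0496965, φ2=-0.2464963, Δφ=-0.2961928, Δλ=-2.4737389 rad; a=sin²(Δφ/2)+cosφ1·cosφ2·sin²(Δλ/2)=0.8863006804; c=2·atan2(√a, √(1-a))=2.453724657; dist=6371·c=15632.680 ≈ 15632.7 km; running total=49994.0 km
Leg 4 bearing: y=sinΔλ·cosφ2=-0.60058280, x=cosφ1·sinφ2-sinφ1·cosφ2·cosΔλ=-0.20588211; θ=atan2(y, x)=-108.9219° <0 so +360° → 251.0781° ≈ 251.1°
Leg 5: φ1=-0.2464963, φ2=-0.3743522, Δφ=-0.1278558, Δλ=2.0783084 rad; a=sin²(Δφ/2)+cosφ1·cosφ2·sin²(Δλ/2)=0.6747234458; c=2·atan2(√a, √(1-a))=1.927777041; dist=6371·c=12281.868 ≈ 12281.9 km; running total=62275.9 km
Leg 5 bearing: y=sinΔλ·cosφ2=0.81343025, x=cosφ1·sinφ2-sinφ1·cosφ2·cosΔλ=-0.46499258; θ=atan2(y, x)=119.7542° ≈ 119.8°
Leg 6: φ1=-0.3743522, φ2=-0.2070310, Δφ=0.1673212, Δλ=-2.1883025 rad; a=sin²(Δφ/2)+cosφ1·cosφ2·sin²(Δλ/2)=0.7261156678; c=2·atan2(√a, √(1-a))=2.040061860; dist=6371·c=12997.234 ≈ 12997.2 km; running total=75273.1 km
Leg 6 bearing: y=sinΔλ·cosφ2=-0.79791407, x=cosφ1·sinφ2-sinφ1·cosφ2·cosΔλ=-0.39852222; θ=atan2(y, x)=-116.5401° <0 so +360° → 243.4599° ≈ 243.5°
Leg 7: φ1=-0.2070310, φ2=1.2494376, Δφ=1.4564685, Δλ=2.9486884 rad; a=sin²(Δφ/2)+cosφ1·cosφ2·sin²(Δλ/2)=0.7492048976; c=2·atan2(√a, √(1-a))=2.092559863; dist=6371·c=13331.699 ≈ 13331.7 km; running total=88604.8 km
Leg 7 bearing: y=sinΔλ·cosφ2=0.06055279, x=cosφ1·sinφ2-sinφ1·cosφ2·cosΔλ=0.86482428; θ=atan2(y, x)=4.0052° ≈ 4.0°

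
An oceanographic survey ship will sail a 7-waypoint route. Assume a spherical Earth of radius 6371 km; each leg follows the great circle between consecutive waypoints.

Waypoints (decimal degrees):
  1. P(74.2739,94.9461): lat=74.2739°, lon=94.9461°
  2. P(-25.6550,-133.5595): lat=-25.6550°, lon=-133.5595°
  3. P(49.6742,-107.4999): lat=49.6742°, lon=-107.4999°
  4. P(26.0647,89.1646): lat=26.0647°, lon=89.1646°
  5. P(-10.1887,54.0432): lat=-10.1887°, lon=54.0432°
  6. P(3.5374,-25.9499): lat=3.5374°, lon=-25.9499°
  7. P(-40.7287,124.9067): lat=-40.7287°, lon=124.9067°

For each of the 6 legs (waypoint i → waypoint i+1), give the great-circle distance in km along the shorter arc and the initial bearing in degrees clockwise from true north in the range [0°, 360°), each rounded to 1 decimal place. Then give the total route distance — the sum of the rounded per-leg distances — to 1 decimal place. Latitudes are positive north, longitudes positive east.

Leg 1: φ1=1.2963241, φ2=-0.4477642, Δφ=-1.7440883, Δλ=-3.9881751 rad; a=sin²(Δφ/2)+cosφ1·cosφ2·sin²(Δλ/2)=0.7893090514; c=2·atan2(√a, √(1-a))=2.187829662; dist=6371·c=13938.663 ≈ 13938.7 km; running total=13938.7 km
Leg 1 bearing: y=sinΔλ·cosφ2=0.67518005, x=cosφ1·sinφ2-sinφ1·cosφ2·cosΔλ=0.45752923; θ=atan2(y, x)=55.8768° ≈ 55.9°
Leg 2: φ1=-0.4477642, φ2=0.8669783, Δφ=1.3147426, Δλ=0.4548258 rad; a=sin²(Δφ/2)+cosφ1·cosφ2·sin²(Δλ/2)=0.4030192547; c=2·atan2(√a, √(1-a))=1.375597601; dist=6371·c=8763.932 ≈ 8763.9 km; running total=22702.6 km
Leg 2 bearing: y=sinΔλ·cosφ2=0.28428937, x=cosφ1·sinφ2-sinφ1·cosφ2·cosΔλ=0.93891346; θ=atan2(y, x)=16.8456° ≈ 16.8°
Leg 3: φ1=0.8669783, φ2=0.4549148, Δφ=-0.4120635, Δλ=3.4324430 rad; a=sin²(Δφ/2)+cosφ1·cosφ2·sin²(Δλ/2)=0.6109629407; c=2·atan2(√a, √(1-a))=1.794585489; dist=6371·c=11433.304 ≈ 11433.3 km; running total=34135.9 km
Leg 3 bearing: y=sinΔλ·cosφ2=-0.25760236, x=cosφ1·sinφ2-sinφ1·cosφ2·cosΔλ=0.94042008; θ=atan2(y, x)=-15.3188° <0 so +360° → 344.6812° ≈ 344.7°
Leg 4: φ1=0.4549148, φ2=-0.1778264, Δφ=-0.6327412, Δλ=-0.6129841 rad; a=sin²(Δφ/2)+cosφ1·cosφ2·sin²(Δλ/2)=0.1772801035; c=2·atan2(√a, √(1-a))=0.869197396; dist=6371·c=5537.657 ≈ 5537.7 km; running total=39673.6 km
Leg 4 bearing: y=sinΔλ·cosφ2=-0.56623844, x=cosφ1·sinφ2-sinφ1·cosφ2·cosΔλ=-0.51262219; θ=atan2(y, x)=-132.1549° <0 so +360° → 227.8451° ≈ 227.8°
Leg 5: φ1=-0.1778264, φ2=0.0617393, Δφ=0.2395656, Δλ=-1.3961430 rad; a=sin²(Δφ/2)+cosφ1·cosφ2·sin²(Δλ/2)=0.4201067259; c=2·atan2(√a, √(1-a))=1.410321908; dist=6371·c=8985.161 ≈ 8985.2 km; running total=48658.8 km
Leg 5 bearing: y=sinΔλ·cosφ2=-0.98291056, x=cosφ1·sinφ2-sinφ1·cosφ2·cosΔλ=0.09140623; θ=atan2(y, x)=-84.6870° <0 so +360° → 275.3130° ≈ 275.3°
Leg 6: φ1=0.0617393, φ2=-0.7108499, Δφ=-0.7725892, Δλ=2.6329444 rad; a=sin²(Δφ/2)+cosφ1·cosφ2·sin²(Δλ/2)=0.8504343861; c=2·atan2(√a, √(1-a))=2.347411074; dist=6371·c=14955.356 ≈ 14955.4 km; running total=63614.2 km
Leg 6 bearing: y=sinΔλ·cosφ2=0.36905010, x=cosφ1·sinφ2-sinφ1·cosφ2·cosΔλ=-0.61039740; θ=atan2(y, x)=148.8426° ≈ 148.8°

Leg 1: dist=13938.7 km, bearing=55.9°
Leg 2: dist=8763.9 km, bearing=16.8°
Leg 3: dist=11433.3 km, bearing=344.7°
Leg 4: dist=5537.7 km, bearing=227.8°
Leg 5: dist=8985.2 km, bearing=275.3°
Leg 6: dist=14955.4 km, bearing=148.8°
Total: 63614.2 km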